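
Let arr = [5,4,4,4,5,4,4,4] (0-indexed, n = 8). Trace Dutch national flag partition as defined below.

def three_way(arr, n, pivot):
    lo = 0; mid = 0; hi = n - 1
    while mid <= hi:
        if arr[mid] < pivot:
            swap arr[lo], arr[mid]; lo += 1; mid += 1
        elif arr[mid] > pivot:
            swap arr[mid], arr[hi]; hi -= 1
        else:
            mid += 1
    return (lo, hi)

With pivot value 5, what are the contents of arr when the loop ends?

[4,4,4,4,4,4,5,5]

lo=0 mid=0 hi=7
5=5: mid=1
4<5: swap(0,1), lo=1 mid=2 ⇒ [4,5,4,4,5,4,4,4]
4<5: swap(1,2), lo=2 mid=3 ⇒ [4,4,5,4,5,4,4,4]
4<5: swap(2,3), lo=3 mid=4 ⇒ [4,4,4,5,5,4,4,4]
5=5: mid=5
4<5: swap(3,5), lo=4 mid=6 ⇒ [4,4,4,4,5,5,4,4]
4<5: swap(4,6), lo=5 mid=7 ⇒ [4,4,4,4,4,5,5,4]
4<5: swap(5,7), lo=6 mid=8 ⇒ [4,4,4,4,4,4,5,5]
done. lo=6 hi=7; arr=[4,4,4,4,4,4,5,5]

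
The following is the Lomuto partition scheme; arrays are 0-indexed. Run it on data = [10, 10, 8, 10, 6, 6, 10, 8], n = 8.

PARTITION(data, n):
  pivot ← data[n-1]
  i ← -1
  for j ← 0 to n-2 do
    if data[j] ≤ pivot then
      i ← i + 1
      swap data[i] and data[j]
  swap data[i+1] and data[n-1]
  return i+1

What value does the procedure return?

3

pivot=8, i=-1
j=0: 10>8, skip
j=1: 10>8, skip
j=2: 8≤8, i=0, swap(0,2) ⇒ [8, 10, 10, 10, 6, 6, 10, 8]
j=3: 10>8, skip
j=4: 6≤8, i=1, swap(1,4) ⇒ [8, 6, 10, 10, 10, 6, 10, 8]
j=5: 6≤8, i=2, swap(2,5) ⇒ [8, 6, 6, 10, 10, 10, 10, 8]
j=6: 10>8, skip
swap(3,7) ⇒ [8, 6, 6, 8, 10, 10, 10, 10]; return 3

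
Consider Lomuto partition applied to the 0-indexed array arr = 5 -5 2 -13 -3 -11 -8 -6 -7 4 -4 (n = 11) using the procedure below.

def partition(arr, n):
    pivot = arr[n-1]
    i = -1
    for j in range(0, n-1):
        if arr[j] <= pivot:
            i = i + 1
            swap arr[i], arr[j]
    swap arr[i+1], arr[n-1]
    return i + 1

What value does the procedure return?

6

pivot=-4, i=-1
j=0: 5>-4, skip
j=1: -5≤-4, i=0, swap(0,1) ⇒ -5 5 2 -13 -3 -11 -8 -6 -7 4 -4
j=2: 2>-4, skip
j=3: -13≤-4, i=1, swap(1,3) ⇒ -5 -13 2 5 -3 -11 -8 -6 -7 4 -4
j=4: -3>-4, skip
j=5: -11≤-4, i=2, swap(2,5) ⇒ -5 -13 -11 5 -3 2 -8 -6 -7 4 -4
j=6: -8≤-4, i=3, swap(3,6) ⇒ -5 -13 -11 -8 -3 2 5 -6 -7 4 -4
j=7: -6≤-4, i=4, swap(4,7) ⇒ -5 -13 -11 -8 -6 2 5 -3 -7 4 -4
j=8: -7≤-4, i=5, swap(5,8) ⇒ -5 -13 -11 -8 -6 -7 5 -3 2 4 -4
j=9: 4>-4, skip
swap(6,10) ⇒ -5 -13 -11 -8 -6 -7 -4 -3 2 4 5; return 6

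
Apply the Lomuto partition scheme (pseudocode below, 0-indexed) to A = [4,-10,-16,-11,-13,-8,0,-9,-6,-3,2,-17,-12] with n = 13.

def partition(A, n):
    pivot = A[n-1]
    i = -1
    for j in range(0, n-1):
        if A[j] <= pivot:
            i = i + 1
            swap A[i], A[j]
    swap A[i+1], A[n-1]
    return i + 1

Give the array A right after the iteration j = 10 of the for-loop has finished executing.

[-16,-13,4,-11,-10,-8,0,-9,-6,-3,2,-17,-12]

pivot = A[12] = -12; i = -1
j=0: A[0]=4 > -12 → no swap
j=1: A[1]=-10 > -12 → no swap
j=2: A[2]=-16 ≤ -12 → i=0, swap A[0],A[2] → [-16,-10,4,-11,-13,-8,0,-9,-6,-3,2,-17,-12]
j=3: A[3]=-11 > -12 → no swap
j=4: A[4]=-13 ≤ -12 → i=1, swap A[1],A[4] → [-16,-13,4,-11,-10,-8,0,-9,-6,-3,2,-17,-12]
j=5: A[5]=-8 > -12 → no swap
j=6: A[6]=0 > -12 → no swap
j=7: A[7]=-9 > -12 → no swap
j=8: A[8]=-6 > -12 → no swap
j=9: A[9]=-3 > -12 → no swap
j=10: A[10]=2 > -12 → no swap
(after j=10) A = [-16,-13,4,-11,-10,-8,0,-9,-6,-3,2,-17,-12]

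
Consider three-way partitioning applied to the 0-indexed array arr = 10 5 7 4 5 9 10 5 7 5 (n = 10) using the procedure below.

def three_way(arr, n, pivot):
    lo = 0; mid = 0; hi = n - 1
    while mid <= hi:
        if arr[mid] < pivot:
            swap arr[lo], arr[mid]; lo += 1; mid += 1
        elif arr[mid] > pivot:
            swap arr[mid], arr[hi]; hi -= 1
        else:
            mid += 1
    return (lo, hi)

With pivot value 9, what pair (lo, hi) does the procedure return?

pivot = 9; lo=0, mid=0, hi=9
arr[mid]=10>9: swap arr[0],arr[9]; hi=8 → 5 5 7 4 5 9 10 5 7 10
arr[mid]=5<9: swap arr[0],arr[0]; lo=1,mid=1 → 5 5 7 4 5 9 10 5 7 10
arr[mid]=5<9: swap arr[1],arr[1]; lo=2,mid=2 → 5 5 7 4 5 9 10 5 7 10
arr[mid]=7<9: swap arr[2],arr[2]; lo=3,mid=3 → 5 5 7 4 5 9 10 5 7 10
arr[mid]=4<9: swap arr[3],arr[3]; lo=4,mid=4 → 5 5 7 4 5 9 10 5 7 10
arr[mid]=5<9: swap arr[4],arr[4]; lo=5,mid=5 → 5 5 7 4 5 9 10 5 7 10
arr[mid]=9=9: mid=6
arr[mid]=10>9: swap arr[6],arr[8]; hi=7 → 5 5 7 4 5 9 7 5 10 10
arr[mid]=7<9: swap arr[5],arr[6]; lo=6,mid=7 → 5 5 7 4 5 7 9 5 10 10
arr[mid]=5<9: swap arr[6],arr[7]; lo=7,mid=8 → 5 5 7 4 5 7 5 9 10 10
end: lo=7, hi=7; arr = 5 5 7 4 5 7 5 9 10 10

(7, 7)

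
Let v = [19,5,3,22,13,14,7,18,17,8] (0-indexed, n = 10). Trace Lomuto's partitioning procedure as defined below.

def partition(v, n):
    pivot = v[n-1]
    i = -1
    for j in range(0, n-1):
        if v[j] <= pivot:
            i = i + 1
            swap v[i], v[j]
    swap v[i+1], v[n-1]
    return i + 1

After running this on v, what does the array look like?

pivot = v[9] = 8; i = -1
j=0: v[0]=19 > 8 → no swap
j=1: v[1]=5 ≤ 8 → i=0, swap v[0],v[1] → [5,19,3,22,13,14,7,18,17,8]
j=2: v[2]=3 ≤ 8 → i=1, swap v[1],v[2] → [5,3,19,22,13,14,7,18,17,8]
j=3: v[3]=22 > 8 → no swap
j=4: v[4]=13 > 8 → no swap
j=5: v[5]=14 > 8 → no swap
j=6: v[6]=7 ≤ 8 → i=2, swap v[2],v[6] → [5,3,7,22,13,14,19,18,17,8]
j=7: v[7]=18 > 8 → no swap
j=8: v[8]=17 > 8 → no swap
final swap v[3],v[9] → [5,3,7,8,13,14,19,18,17,22]; return 3

[5,3,7,8,13,14,19,18,17,22]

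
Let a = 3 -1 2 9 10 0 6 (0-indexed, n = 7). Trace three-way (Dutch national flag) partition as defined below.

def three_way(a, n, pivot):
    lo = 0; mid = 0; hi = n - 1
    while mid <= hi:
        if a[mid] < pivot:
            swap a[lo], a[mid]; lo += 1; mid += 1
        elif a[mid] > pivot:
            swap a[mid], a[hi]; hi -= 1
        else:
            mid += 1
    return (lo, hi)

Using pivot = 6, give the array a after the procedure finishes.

lo=0 mid=0 hi=6
3<6: swap(0,0), lo=1 mid=1 ⇒ 3 -1 2 9 10 0 6
-1<6: swap(1,1), lo=2 mid=2 ⇒ 3 -1 2 9 10 0 6
2<6: swap(2,2), lo=3 mid=3 ⇒ 3 -1 2 9 10 0 6
9>6: swap(3,6), hi=5 ⇒ 3 -1 2 6 10 0 9
6=6: mid=4
10>6: swap(4,5), hi=4 ⇒ 3 -1 2 6 0 10 9
0<6: swap(3,4), lo=4 mid=5 ⇒ 3 -1 2 0 6 10 9
done. lo=4 hi=4; a=3 -1 2 0 6 10 9

3 -1 2 0 6 10 9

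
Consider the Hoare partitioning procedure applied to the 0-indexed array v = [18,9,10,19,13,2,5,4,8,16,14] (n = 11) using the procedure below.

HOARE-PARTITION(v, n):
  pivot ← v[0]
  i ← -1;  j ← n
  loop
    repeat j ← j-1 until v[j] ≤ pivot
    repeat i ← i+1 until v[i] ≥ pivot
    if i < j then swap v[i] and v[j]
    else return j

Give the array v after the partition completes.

pivot = v[0] = 18; i = -1, j = 11
j→10 (v[10]=14≤18), i→0 (v[0]=18≥18); i<j, swap → [14,9,10,19,13,2,5,4,8,16,18]
j→9 (v[9]=16≤18), i→3 (v[3]=19≥18); i<j, swap → [14,9,10,16,13,2,5,4,8,19,18]
j→8, i→9; i≥j, return j=8. v = [14,9,10,16,13,2,5,4,8,19,18]

[14,9,10,16,13,2,5,4,8,19,18]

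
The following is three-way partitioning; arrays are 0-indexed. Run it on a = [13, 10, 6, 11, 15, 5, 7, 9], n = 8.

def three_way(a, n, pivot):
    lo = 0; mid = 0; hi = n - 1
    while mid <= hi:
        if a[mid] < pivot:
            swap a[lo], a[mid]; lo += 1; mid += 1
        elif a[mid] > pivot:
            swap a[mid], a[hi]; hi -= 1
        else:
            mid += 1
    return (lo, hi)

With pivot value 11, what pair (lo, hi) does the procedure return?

pivot = 11; lo=0, mid=0, hi=7
a[mid]=13>11: swap a[0],a[7]; hi=6 → [9, 10, 6, 11, 15, 5, 7, 13]
a[mid]=9<11: swap a[0],a[0]; lo=1,mid=1 → [9, 10, 6, 11, 15, 5, 7, 13]
a[mid]=10<11: swap a[1],a[1]; lo=2,mid=2 → [9, 10, 6, 11, 15, 5, 7, 13]
a[mid]=6<11: swap a[2],a[2]; lo=3,mid=3 → [9, 10, 6, 11, 15, 5, 7, 13]
a[mid]=11=11: mid=4
a[mid]=15>11: swap a[4],a[6]; hi=5 → [9, 10, 6, 11, 7, 5, 15, 13]
a[mid]=7<11: swap a[3],a[4]; lo=4,mid=5 → [9, 10, 6, 7, 11, 5, 15, 13]
a[mid]=5<11: swap a[4],a[5]; lo=5,mid=6 → [9, 10, 6, 7, 5, 11, 15, 13]
end: lo=5, hi=5; a = [9, 10, 6, 7, 5, 11, 15, 13]

(5, 5)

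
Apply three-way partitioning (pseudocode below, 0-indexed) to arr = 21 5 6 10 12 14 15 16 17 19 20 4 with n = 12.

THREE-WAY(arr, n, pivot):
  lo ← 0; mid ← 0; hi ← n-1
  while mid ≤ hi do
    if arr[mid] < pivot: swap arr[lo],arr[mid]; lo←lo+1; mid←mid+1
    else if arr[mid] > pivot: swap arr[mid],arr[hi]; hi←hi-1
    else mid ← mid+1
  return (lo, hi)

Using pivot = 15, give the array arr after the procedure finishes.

4 5 6 10 12 14 15 17 19 20 16 21

lo=0 mid=0 hi=11
21>15: swap(0,11), hi=10 ⇒ 4 5 6 10 12 14 15 16 17 19 20 21
4<15: swap(0,0), lo=1 mid=1 ⇒ 4 5 6 10 12 14 15 16 17 19 20 21
5<15: swap(1,1), lo=2 mid=2 ⇒ 4 5 6 10 12 14 15 16 17 19 20 21
6<15: swap(2,2), lo=3 mid=3 ⇒ 4 5 6 10 12 14 15 16 17 19 20 21
10<15: swap(3,3), lo=4 mid=4 ⇒ 4 5 6 10 12 14 15 16 17 19 20 21
12<15: swap(4,4), lo=5 mid=5 ⇒ 4 5 6 10 12 14 15 16 17 19 20 21
14<15: swap(5,5), lo=6 mid=6 ⇒ 4 5 6 10 12 14 15 16 17 19 20 21
15=15: mid=7
16>15: swap(7,10), hi=9 ⇒ 4 5 6 10 12 14 15 20 17 19 16 21
20>15: swap(7,9), hi=8 ⇒ 4 5 6 10 12 14 15 19 17 20 16 21
19>15: swap(7,8), hi=7 ⇒ 4 5 6 10 12 14 15 17 19 20 16 21
17>15: swap(7,7), hi=6 ⇒ 4 5 6 10 12 14 15 17 19 20 16 21
done. lo=6 hi=6; arr=4 5 6 10 12 14 15 17 19 20 16 21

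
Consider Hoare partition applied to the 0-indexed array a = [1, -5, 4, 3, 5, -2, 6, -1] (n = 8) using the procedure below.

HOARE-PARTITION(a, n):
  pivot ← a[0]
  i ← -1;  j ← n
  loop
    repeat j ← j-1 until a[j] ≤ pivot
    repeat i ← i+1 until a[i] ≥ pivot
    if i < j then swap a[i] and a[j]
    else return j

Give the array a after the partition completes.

[-1, -5, -2, 3, 5, 4, 6, 1]

pivot = a[0] = 1; i = -1, j = 8
j→7 (a[7]=-1≤1), i→0 (a[0]=1≥1); i<j, swap → [-1, -5, 4, 3, 5, -2, 6, 1]
j→5 (a[5]=-2≤1), i→2 (a[2]=4≥1); i<j, swap → [-1, -5, -2, 3, 5, 4, 6, 1]
j→2, i→3; i≥j, return j=2. a = [-1, -5, -2, 3, 5, 4, 6, 1]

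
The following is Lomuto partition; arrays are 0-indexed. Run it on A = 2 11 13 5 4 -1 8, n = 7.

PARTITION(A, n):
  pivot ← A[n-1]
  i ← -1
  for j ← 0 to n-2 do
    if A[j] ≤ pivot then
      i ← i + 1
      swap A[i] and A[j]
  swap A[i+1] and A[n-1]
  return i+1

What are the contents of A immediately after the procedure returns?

pivot = A[6] = 8; i = -1
j=0: A[0]=2 ≤ 8 → i=0, swap A[0],A[0] (no change) → 2 11 13 5 4 -1 8
j=1: A[1]=11 > 8 → no swap
j=2: A[2]=13 > 8 → no swap
j=3: A[3]=5 ≤ 8 → i=1, swap A[1],A[3] → 2 5 13 11 4 -1 8
j=4: A[4]=4 ≤ 8 → i=2, swap A[2],A[4] → 2 5 4 11 13 -1 8
j=5: A[5]=-1 ≤ 8 → i=3, swap A[3],A[5] → 2 5 4 -1 13 11 8
final swap A[4],A[6] → 2 5 4 -1 8 11 13; return 4

2 5 4 -1 8 11 13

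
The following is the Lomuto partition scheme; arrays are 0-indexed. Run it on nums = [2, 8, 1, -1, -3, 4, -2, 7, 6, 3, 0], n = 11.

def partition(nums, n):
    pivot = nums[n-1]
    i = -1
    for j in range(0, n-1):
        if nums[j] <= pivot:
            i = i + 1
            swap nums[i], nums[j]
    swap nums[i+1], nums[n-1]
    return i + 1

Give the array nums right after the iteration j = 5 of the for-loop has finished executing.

pivot = nums[10] = 0; i = -1
j=0: nums[0]=2 > 0 → no swap
j=1: nums[1]=8 > 0 → no swap
j=2: nums[2]=1 > 0 → no swap
j=3: nums[3]=-1 ≤ 0 → i=0, swap nums[0],nums[3] → [-1, 8, 1, 2, -3, 4, -2, 7, 6, 3, 0]
j=4: nums[4]=-3 ≤ 0 → i=1, swap nums[1],nums[4] → [-1, -3, 1, 2, 8, 4, -2, 7, 6, 3, 0]
j=5: nums[5]=4 > 0 → no swap
(after j=5) nums = [-1, -3, 1, 2, 8, 4, -2, 7, 6, 3, 0]

[-1, -3, 1, 2, 8, 4, -2, 7, 6, 3, 0]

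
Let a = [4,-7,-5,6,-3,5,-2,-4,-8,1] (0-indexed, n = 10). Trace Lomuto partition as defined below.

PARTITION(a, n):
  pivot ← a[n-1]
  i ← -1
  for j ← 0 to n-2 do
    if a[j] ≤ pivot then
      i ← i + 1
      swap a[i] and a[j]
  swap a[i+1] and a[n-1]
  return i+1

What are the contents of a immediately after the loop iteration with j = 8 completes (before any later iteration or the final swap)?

pivot = a[9] = 1; i = -1
j=0: a[0]=4 > 1 → no swap
j=1: a[1]=-7 ≤ 1 → i=0, swap a[0],a[1] → [-7,4,-5,6,-3,5,-2,-4,-8,1]
j=2: a[2]=-5 ≤ 1 → i=1, swap a[1],a[2] → [-7,-5,4,6,-3,5,-2,-4,-8,1]
j=3: a[3]=6 > 1 → no swap
j=4: a[4]=-3 ≤ 1 → i=2, swap a[2],a[4] → [-7,-5,-3,6,4,5,-2,-4,-8,1]
j=5: a[5]=5 > 1 → no swap
j=6: a[6]=-2 ≤ 1 → i=3, swap a[3],a[6] → [-7,-5,-3,-2,4,5,6,-4,-8,1]
j=7: a[7]=-4 ≤ 1 → i=4, swap a[4],a[7] → [-7,-5,-3,-2,-4,5,6,4,-8,1]
j=8: a[8]=-8 ≤ 1 → i=5, swap a[5],a[8] → [-7,-5,-3,-2,-4,-8,6,4,5,1]
(after j=8) a = [-7,-5,-3,-2,-4,-8,6,4,5,1]

[-7,-5,-3,-2,-4,-8,6,4,5,1]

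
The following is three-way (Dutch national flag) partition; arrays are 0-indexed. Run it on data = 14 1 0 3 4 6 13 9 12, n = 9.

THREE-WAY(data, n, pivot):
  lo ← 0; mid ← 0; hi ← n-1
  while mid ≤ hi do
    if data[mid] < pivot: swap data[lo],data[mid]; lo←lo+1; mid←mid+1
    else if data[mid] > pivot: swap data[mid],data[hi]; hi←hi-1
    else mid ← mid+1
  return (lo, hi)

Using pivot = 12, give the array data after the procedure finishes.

lo=0 mid=0 hi=8
14>12: swap(0,8), hi=7 ⇒ 12 1 0 3 4 6 13 9 14
12=12: mid=1
1<12: swap(0,1), lo=1 mid=2 ⇒ 1 12 0 3 4 6 13 9 14
0<12: swap(1,2), lo=2 mid=3 ⇒ 1 0 12 3 4 6 13 9 14
3<12: swap(2,3), lo=3 mid=4 ⇒ 1 0 3 12 4 6 13 9 14
4<12: swap(3,4), lo=4 mid=5 ⇒ 1 0 3 4 12 6 13 9 14
6<12: swap(4,5), lo=5 mid=6 ⇒ 1 0 3 4 6 12 13 9 14
13>12: swap(6,7), hi=6 ⇒ 1 0 3 4 6 12 9 13 14
9<12: swap(5,6), lo=6 mid=7 ⇒ 1 0 3 4 6 9 12 13 14
done. lo=6 hi=6; data=1 0 3 4 6 9 12 13 14

1 0 3 4 6 9 12 13 14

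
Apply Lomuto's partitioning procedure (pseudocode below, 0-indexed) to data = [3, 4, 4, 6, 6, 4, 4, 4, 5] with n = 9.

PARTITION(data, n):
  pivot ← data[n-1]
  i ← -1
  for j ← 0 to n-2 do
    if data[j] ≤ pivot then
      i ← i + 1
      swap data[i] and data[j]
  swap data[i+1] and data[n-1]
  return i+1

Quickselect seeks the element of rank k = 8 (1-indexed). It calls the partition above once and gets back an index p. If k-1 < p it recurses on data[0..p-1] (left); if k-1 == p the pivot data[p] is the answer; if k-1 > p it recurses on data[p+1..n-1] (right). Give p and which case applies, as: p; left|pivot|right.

6; right

pivot=5, i=-1
j=0: 3≤5, i=0, swap(0,0) ⇒ [3, 4, 4, 6, 6, 4, 4, 4, 5]
j=1: 4≤5, i=1, swap(1,1) ⇒ [3, 4, 4, 6, 6, 4, 4, 4, 5]
j=2: 4≤5, i=2, swap(2,2) ⇒ [3, 4, 4, 6, 6, 4, 4, 4, 5]
j=3: 6>5, skip
j=4: 6>5, skip
j=5: 4≤5, i=3, swap(3,5) ⇒ [3, 4, 4, 4, 6, 6, 4, 4, 5]
j=6: 4≤5, i=4, swap(4,6) ⇒ [3, 4, 4, 4, 4, 6, 6, 4, 5]
j=7: 4≤5, i=5, swap(5,7) ⇒ [3, 4, 4, 4, 4, 4, 6, 6, 5]
swap(6,8) ⇒ [3, 4, 4, 4, 4, 4, 5, 6, 6]; return 6
p = 6; k-1 = 7 > 6 ⇒ right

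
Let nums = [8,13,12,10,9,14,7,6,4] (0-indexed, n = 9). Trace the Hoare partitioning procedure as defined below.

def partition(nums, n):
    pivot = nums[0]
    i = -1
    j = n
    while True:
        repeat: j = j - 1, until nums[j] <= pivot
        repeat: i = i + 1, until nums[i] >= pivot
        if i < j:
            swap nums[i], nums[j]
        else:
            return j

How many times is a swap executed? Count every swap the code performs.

pivot=8
j stops at 8 (4), i stops at 0 (8); swap ⇒ [4,13,12,10,9,14,7,6,8]
j stops at 7 (6), i stops at 1 (13); swap ⇒ [4,6,12,10,9,14,7,13,8]
j stops at 6 (7), i stops at 2 (12); swap ⇒ [4,6,7,10,9,14,12,13,8]
j stops at 2, i stops at 3; i≥j ⇒ return 2. nums=[4,6,7,10,9,14,12,13,8]

3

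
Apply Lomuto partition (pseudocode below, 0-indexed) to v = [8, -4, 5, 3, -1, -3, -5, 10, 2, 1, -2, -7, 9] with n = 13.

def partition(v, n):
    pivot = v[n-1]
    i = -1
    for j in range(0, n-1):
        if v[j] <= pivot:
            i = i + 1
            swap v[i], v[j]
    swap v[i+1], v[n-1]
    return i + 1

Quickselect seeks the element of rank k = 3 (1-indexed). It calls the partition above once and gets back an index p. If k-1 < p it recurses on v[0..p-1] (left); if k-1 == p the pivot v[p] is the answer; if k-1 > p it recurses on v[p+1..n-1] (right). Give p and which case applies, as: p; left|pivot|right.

pivot=9, i=-1
j=0: 8≤9, i=0, swap(0,0) ⇒ [8, -4, 5, 3, -1, -3, -5, 10, 2, 1, -2, -7, 9]
j=1: -4≤9, i=1, swap(1,1) ⇒ [8, -4, 5, 3, -1, -3, -5, 10, 2, 1, -2, -7, 9]
j=2: 5≤9, i=2, swap(2,2) ⇒ [8, -4, 5, 3, -1, -3, -5, 10, 2, 1, -2, -7, 9]
j=3: 3≤9, i=3, swap(3,3) ⇒ [8, -4, 5, 3, -1, -3, -5, 10, 2, 1, -2, -7, 9]
j=4: -1≤9, i=4, swap(4,4) ⇒ [8, -4, 5, 3, -1, -3, -5, 10, 2, 1, -2, -7, 9]
j=5: -3≤9, i=5, swap(5,5) ⇒ [8, -4, 5, 3, -1, -3, -5, 10, 2, 1, -2, -7, 9]
j=6: -5≤9, i=6, swap(6,6) ⇒ [8, -4, 5, 3, -1, -3, -5, 10, 2, 1, -2, -7, 9]
j=7: 10>9, skip
j=8: 2≤9, i=7, swap(7,8) ⇒ [8, -4, 5, 3, -1, -3, -5, 2, 10, 1, -2, -7, 9]
j=9: 1≤9, i=8, swap(8,9) ⇒ [8, -4, 5, 3, -1, -3, -5, 2, 1, 10, -2, -7, 9]
j=10: -2≤9, i=9, swap(9,10) ⇒ [8, -4, 5, 3, -1, -3, -5, 2, 1, -2, 10, -7, 9]
j=11: -7≤9, i=10, swap(10,11) ⇒ [8, -4, 5, 3, -1, -3, -5, 2, 1, -2, -7, 10, 9]
swap(11,12) ⇒ [8, -4, 5, 3, -1, -3, -5, 2, 1, -2, -7, 9, 10]; return 11
p = 11; k-1 = 2 < 11 ⇒ left

11; left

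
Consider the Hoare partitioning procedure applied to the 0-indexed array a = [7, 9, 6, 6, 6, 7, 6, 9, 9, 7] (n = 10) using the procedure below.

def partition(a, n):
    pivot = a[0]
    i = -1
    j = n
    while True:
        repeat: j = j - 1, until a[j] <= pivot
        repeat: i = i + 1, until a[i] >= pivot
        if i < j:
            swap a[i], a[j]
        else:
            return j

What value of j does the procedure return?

5

pivot=7
j stops at 9 (7), i stops at 0 (7); swap ⇒ [7, 9, 6, 6, 6, 7, 6, 9, 9, 7]
j stops at 6 (6), i stops at 1 (9); swap ⇒ [7, 6, 6, 6, 6, 7, 9, 9, 9, 7]
j stops at 5, i stops at 5; i≥j ⇒ return 5. a=[7, 6, 6, 6, 6, 7, 9, 9, 9, 7]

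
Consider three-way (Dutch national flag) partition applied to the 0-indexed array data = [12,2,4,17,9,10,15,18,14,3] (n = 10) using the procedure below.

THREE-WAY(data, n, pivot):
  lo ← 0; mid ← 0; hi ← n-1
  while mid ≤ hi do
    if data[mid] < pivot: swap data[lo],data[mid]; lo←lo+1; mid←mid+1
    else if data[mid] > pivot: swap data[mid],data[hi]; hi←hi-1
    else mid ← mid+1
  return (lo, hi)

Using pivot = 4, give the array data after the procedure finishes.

[3,2,4,9,10,15,18,14,17,12]

pivot = 4; lo=0, mid=0, hi=9
data[mid]=12>4: swap data[0],data[9]; hi=8 → [3,2,4,17,9,10,15,18,14,12]
data[mid]=3<4: swap data[0],data[0]; lo=1,mid=1 → [3,2,4,17,9,10,15,18,14,12]
data[mid]=2<4: swap data[1],data[1]; lo=2,mid=2 → [3,2,4,17,9,10,15,18,14,12]
data[mid]=4=4: mid=3
data[mid]=17>4: swap data[3],data[8]; hi=7 → [3,2,4,14,9,10,15,18,17,12]
data[mid]=14>4: swap data[3],data[7]; hi=6 → [3,2,4,18,9,10,15,14,17,12]
data[mid]=18>4: swap data[3],data[6]; hi=5 → [3,2,4,15,9,10,18,14,17,12]
data[mid]=15>4: swap data[3],data[5]; hi=4 → [3,2,4,10,9,15,18,14,17,12]
data[mid]=10>4: swap data[3],data[4]; hi=3 → [3,2,4,9,10,15,18,14,17,12]
data[mid]=9>4: swap data[3],data[3]; hi=2 → [3,2,4,9,10,15,18,14,17,12]
end: lo=2, hi=2; data = [3,2,4,9,10,15,18,14,17,12]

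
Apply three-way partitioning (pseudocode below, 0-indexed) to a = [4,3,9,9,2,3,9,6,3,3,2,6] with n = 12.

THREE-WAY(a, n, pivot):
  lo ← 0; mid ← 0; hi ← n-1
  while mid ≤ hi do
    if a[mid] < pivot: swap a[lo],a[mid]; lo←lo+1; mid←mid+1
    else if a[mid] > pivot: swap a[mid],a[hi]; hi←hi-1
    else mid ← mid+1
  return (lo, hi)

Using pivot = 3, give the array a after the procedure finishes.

[2,2,3,3,3,3,6,9,9,9,6,4]

lo=0 mid=0 hi=11
4>3: swap(0,11), hi=10 ⇒ [6,3,9,9,2,3,9,6,3,3,2,4]
6>3: swap(0,10), hi=9 ⇒ [2,3,9,9,2,3,9,6,3,3,6,4]
2<3: swap(0,0), lo=1 mid=1 ⇒ [2,3,9,9,2,3,9,6,3,3,6,4]
3=3: mid=2
9>3: swap(2,9), hi=8 ⇒ [2,3,3,9,2,3,9,6,3,9,6,4]
3=3: mid=3
9>3: swap(3,8), hi=7 ⇒ [2,3,3,3,2,3,9,6,9,9,6,4]
3=3: mid=4
2<3: swap(1,4), lo=2 mid=5 ⇒ [2,2,3,3,3,3,9,6,9,9,6,4]
3=3: mid=6
9>3: swap(6,7), hi=6 ⇒ [2,2,3,3,3,3,6,9,9,9,6,4]
6>3: swap(6,6), hi=5 ⇒ [2,2,3,3,3,3,6,9,9,9,6,4]
done. lo=2 hi=5; a=[2,2,3,3,3,3,6,9,9,9,6,4]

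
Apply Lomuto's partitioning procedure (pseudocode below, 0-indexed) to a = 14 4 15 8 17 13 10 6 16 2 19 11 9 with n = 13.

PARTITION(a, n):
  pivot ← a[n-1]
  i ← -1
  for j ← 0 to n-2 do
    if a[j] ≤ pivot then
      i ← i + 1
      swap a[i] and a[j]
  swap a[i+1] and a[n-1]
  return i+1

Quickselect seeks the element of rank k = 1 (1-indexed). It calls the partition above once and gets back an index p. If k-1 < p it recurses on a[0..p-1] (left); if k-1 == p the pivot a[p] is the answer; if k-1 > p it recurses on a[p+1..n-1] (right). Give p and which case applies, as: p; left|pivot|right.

4; left

pivot = a[12] = 9; i = -1
j=0: a[0]=14 > 9 → no swap
j=1: a[1]=4 ≤ 9 → i=0, swap a[0],a[1] → 4 14 15 8 17 13 10 6 16 2 19 11 9
j=2: a[2]=15 > 9 → no swap
j=3: a[3]=8 ≤ 9 → i=1, swap a[1],a[3] → 4 8 15 14 17 13 10 6 16 2 19 11 9
j=4: a[4]=17 > 9 → no swap
j=5: a[5]=13 > 9 → no swap
j=6: a[6]=10 > 9 → no swap
j=7: a[7]=6 ≤ 9 → i=2, swap a[2],a[7] → 4 8 6 14 17 13 10 15 16 2 19 11 9
j=8: a[8]=16 > 9 → no swap
j=9: a[9]=2 ≤ 9 → i=3, swap a[3],a[9] → 4 8 6 2 17 13 10 15 16 14 19 11 9
j=10: a[10]=19 > 9 → no swap
j=11: a[11]=11 > 9 → no swap
final swap a[4],a[12] → 4 8 6 2 9 13 10 15 16 14 19 11 17; return 4
p = 4; k-1 = 0 < 4 ⇒ left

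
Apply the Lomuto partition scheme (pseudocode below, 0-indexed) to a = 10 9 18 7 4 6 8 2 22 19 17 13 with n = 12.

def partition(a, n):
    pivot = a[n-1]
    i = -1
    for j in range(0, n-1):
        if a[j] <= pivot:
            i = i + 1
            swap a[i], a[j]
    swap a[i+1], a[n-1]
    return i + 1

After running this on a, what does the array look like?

pivot=13, i=-1
j=0: 10≤13, i=0, swap(0,0) ⇒ 10 9 18 7 4 6 8 2 22 19 17 13
j=1: 9≤13, i=1, swap(1,1) ⇒ 10 9 18 7 4 6 8 2 22 19 17 13
j=2: 18>13, skip
j=3: 7≤13, i=2, swap(2,3) ⇒ 10 9 7 18 4 6 8 2 22 19 17 13
j=4: 4≤13, i=3, swap(3,4) ⇒ 10 9 7 4 18 6 8 2 22 19 17 13
j=5: 6≤13, i=4, swap(4,5) ⇒ 10 9 7 4 6 18 8 2 22 19 17 13
j=6: 8≤13, i=5, swap(5,6) ⇒ 10 9 7 4 6 8 18 2 22 19 17 13
j=7: 2≤13, i=6, swap(6,7) ⇒ 10 9 7 4 6 8 2 18 22 19 17 13
j=8: 22>13, skip
j=9: 19>13, skip
j=10: 17>13, skip
swap(7,11) ⇒ 10 9 7 4 6 8 2 13 22 19 17 18; return 7

10 9 7 4 6 8 2 13 22 19 17 18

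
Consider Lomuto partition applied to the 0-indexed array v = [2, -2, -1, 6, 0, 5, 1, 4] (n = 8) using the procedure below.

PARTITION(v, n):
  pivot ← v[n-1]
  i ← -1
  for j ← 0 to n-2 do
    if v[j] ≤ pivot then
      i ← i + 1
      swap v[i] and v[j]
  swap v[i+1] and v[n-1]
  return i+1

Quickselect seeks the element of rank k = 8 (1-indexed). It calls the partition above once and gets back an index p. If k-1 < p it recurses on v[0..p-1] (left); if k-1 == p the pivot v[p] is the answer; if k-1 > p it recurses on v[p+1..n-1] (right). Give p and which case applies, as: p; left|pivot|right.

pivot = v[7] = 4; i = -1
j=0: v[0]=2 ≤ 4 → i=0, swap v[0],v[0] (no change) → [2, -2, -1, 6, 0, 5, 1, 4]
j=1: v[1]=-2 ≤ 4 → i=1, swap v[1],v[1] (no change) → [2, -2, -1, 6, 0, 5, 1, 4]
j=2: v[2]=-1 ≤ 4 → i=2, swap v[2],v[2] (no change) → [2, -2, -1, 6, 0, 5, 1, 4]
j=3: v[3]=6 > 4 → no swap
j=4: v[4]=0 ≤ 4 → i=3, swap v[3],v[4] → [2, -2, -1, 0, 6, 5, 1, 4]
j=5: v[5]=5 > 4 → no swap
j=6: v[6]=1 ≤ 4 → i=4, swap v[4],v[6] → [2, -2, -1, 0, 1, 5, 6, 4]
final swap v[5],v[7] → [2, -2, -1, 0, 1, 4, 6, 5]; return 5
p = 5; k-1 = 7 > 5 ⇒ right

5; right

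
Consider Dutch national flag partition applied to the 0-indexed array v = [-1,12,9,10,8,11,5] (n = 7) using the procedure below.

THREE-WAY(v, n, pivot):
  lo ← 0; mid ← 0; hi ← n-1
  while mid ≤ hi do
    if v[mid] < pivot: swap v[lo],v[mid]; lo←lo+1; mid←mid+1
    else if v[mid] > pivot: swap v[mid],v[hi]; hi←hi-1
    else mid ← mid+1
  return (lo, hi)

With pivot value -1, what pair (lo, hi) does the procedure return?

lo=0 mid=0 hi=6
-1=-1: mid=1
12>-1: swap(1,6), hi=5 ⇒ [-1,5,9,10,8,11,12]
5>-1: swap(1,5), hi=4 ⇒ [-1,11,9,10,8,5,12]
11>-1: swap(1,4), hi=3 ⇒ [-1,8,9,10,11,5,12]
8>-1: swap(1,3), hi=2 ⇒ [-1,10,9,8,11,5,12]
10>-1: swap(1,2), hi=1 ⇒ [-1,9,10,8,11,5,12]
9>-1: swap(1,1), hi=0 ⇒ [-1,9,10,8,11,5,12]
done. lo=0 hi=0; v=[-1,9,10,8,11,5,12]

(0, 0)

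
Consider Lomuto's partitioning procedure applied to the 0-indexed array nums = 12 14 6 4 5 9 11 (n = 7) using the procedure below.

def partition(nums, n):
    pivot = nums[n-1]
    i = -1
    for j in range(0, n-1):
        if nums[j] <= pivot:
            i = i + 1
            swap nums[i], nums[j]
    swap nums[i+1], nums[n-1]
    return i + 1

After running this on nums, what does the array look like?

6 4 5 9 11 14 12

pivot = nums[6] = 11; i = -1
j=0: nums[0]=12 > 11 → no swap
j=1: nums[1]=14 > 11 → no swap
j=2: nums[2]=6 ≤ 11 → i=0, swap nums[0],nums[2] → 6 14 12 4 5 9 11
j=3: nums[3]=4 ≤ 11 → i=1, swap nums[1],nums[3] → 6 4 12 14 5 9 11
j=4: nums[4]=5 ≤ 11 → i=2, swap nums[2],nums[4] → 6 4 5 14 12 9 11
j=5: nums[5]=9 ≤ 11 → i=3, swap nums[3],nums[5] → 6 4 5 9 12 14 11
final swap nums[4],nums[6] → 6 4 5 9 11 14 12; return 4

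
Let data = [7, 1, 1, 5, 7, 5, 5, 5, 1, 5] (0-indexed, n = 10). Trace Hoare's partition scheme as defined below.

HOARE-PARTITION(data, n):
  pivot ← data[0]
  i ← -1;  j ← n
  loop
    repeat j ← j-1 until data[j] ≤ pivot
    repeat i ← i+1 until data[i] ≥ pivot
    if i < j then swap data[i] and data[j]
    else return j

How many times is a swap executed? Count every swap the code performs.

2

pivot = data[0] = 7; i = -1, j = 10
j→9 (data[9]=5≤7), i→0 (data[0]=7≥7); i<j, swap → [5, 1, 1, 5, 7, 5, 5, 5, 1, 7]
j→8 (data[8]=1≤7), i→4 (data[4]=7≥7); i<j, swap → [5, 1, 1, 5, 1, 5, 5, 5, 7, 7]
j→7, i→8; i≥j, return j=7. data = [5, 1, 1, 5, 1, 5, 5, 5, 7, 7]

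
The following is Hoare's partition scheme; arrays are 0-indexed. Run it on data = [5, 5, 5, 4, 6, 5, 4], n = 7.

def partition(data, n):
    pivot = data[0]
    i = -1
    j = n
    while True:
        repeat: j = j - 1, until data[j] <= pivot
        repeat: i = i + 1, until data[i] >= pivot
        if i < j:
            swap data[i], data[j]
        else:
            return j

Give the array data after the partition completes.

[4, 5, 4, 5, 6, 5, 5]

pivot=5
j stops at 6 (4), i stops at 0 (5); swap ⇒ [4, 5, 5, 4, 6, 5, 5]
j stops at 5 (5), i stops at 1 (5); swap ⇒ [4, 5, 5, 4, 6, 5, 5]
j stops at 3 (4), i stops at 2 (5); swap ⇒ [4, 5, 4, 5, 6, 5, 5]
j stops at 2, i stops at 3; i≥j ⇒ return 2. data=[4, 5, 4, 5, 6, 5, 5]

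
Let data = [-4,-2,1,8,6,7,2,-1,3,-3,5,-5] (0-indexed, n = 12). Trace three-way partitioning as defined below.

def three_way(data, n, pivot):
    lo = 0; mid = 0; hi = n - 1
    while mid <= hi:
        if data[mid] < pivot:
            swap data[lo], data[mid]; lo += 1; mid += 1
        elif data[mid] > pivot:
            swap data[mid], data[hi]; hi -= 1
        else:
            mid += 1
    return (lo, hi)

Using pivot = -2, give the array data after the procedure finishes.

lo=0 mid=0 hi=11
-4<-2: swap(0,0), lo=1 mid=1 ⇒ [-4,-2,1,8,6,7,2,-1,3,-3,5,-5]
-2=-2: mid=2
1>-2: swap(2,11), hi=10 ⇒ [-4,-2,-5,8,6,7,2,-1,3,-3,5,1]
-5<-2: swap(1,2), lo=2 mid=3 ⇒ [-4,-5,-2,8,6,7,2,-1,3,-3,5,1]
8>-2: swap(3,10), hi=9 ⇒ [-4,-5,-2,5,6,7,2,-1,3,-3,8,1]
5>-2: swap(3,9), hi=8 ⇒ [-4,-5,-2,-3,6,7,2,-1,3,5,8,1]
-3<-2: swap(2,3), lo=3 mid=4 ⇒ [-4,-5,-3,-2,6,7,2,-1,3,5,8,1]
6>-2: swap(4,8), hi=7 ⇒ [-4,-5,-3,-2,3,7,2,-1,6,5,8,1]
3>-2: swap(4,7), hi=6 ⇒ [-4,-5,-3,-2,-1,7,2,3,6,5,8,1]
-1>-2: swap(4,6), hi=5 ⇒ [-4,-5,-3,-2,2,7,-1,3,6,5,8,1]
2>-2: swap(4,5), hi=4 ⇒ [-4,-5,-3,-2,7,2,-1,3,6,5,8,1]
7>-2: swap(4,4), hi=3 ⇒ [-4,-5,-3,-2,7,2,-1,3,6,5,8,1]
done. lo=3 hi=3; data=[-4,-5,-3,-2,7,2,-1,3,6,5,8,1]

[-4,-5,-3,-2,7,2,-1,3,6,5,8,1]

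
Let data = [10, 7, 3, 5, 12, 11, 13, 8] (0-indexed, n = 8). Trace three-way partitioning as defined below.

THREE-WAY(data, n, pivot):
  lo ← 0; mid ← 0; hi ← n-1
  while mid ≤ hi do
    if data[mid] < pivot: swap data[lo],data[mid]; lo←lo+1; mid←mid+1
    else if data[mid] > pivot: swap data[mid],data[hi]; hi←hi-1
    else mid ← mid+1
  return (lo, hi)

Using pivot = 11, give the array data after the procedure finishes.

pivot = 11; lo=0, mid=0, hi=7
data[mid]=10<11: swap data[0],data[0]; lo=1,mid=1 → [10, 7, 3, 5, 12, 11, 13, 8]
data[mid]=7<11: swap data[1],data[1]; lo=2,mid=2 → [10, 7, 3, 5, 12, 11, 13, 8]
data[mid]=3<11: swap data[2],data[2]; lo=3,mid=3 → [10, 7, 3, 5, 12, 11, 13, 8]
data[mid]=5<11: swap data[3],data[3]; lo=4,mid=4 → [10, 7, 3, 5, 12, 11, 13, 8]
data[mid]=12>11: swap data[4],data[7]; hi=6 → [10, 7, 3, 5, 8, 11, 13, 12]
data[mid]=8<11: swap data[4],data[4]; lo=5,mid=5 → [10, 7, 3, 5, 8, 11, 13, 12]
data[mid]=11=11: mid=6
data[mid]=13>11: swap data[6],data[6]; hi=5 → [10, 7, 3, 5, 8, 11, 13, 12]
end: lo=5, hi=5; data = [10, 7, 3, 5, 8, 11, 13, 12]

[10, 7, 3, 5, 8, 11, 13, 12]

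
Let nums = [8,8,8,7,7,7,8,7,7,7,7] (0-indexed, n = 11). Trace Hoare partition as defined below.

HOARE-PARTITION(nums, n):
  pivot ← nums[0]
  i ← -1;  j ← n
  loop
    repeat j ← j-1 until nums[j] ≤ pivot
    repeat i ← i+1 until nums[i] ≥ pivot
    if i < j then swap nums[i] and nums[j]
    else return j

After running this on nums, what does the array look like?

pivot = nums[0] = 8; i = -1, j = 11
j→10 (nums[10]=7≤8), i→0 (nums[0]=8≥8); i<j, swap → [7,8,8,7,7,7,8,7,7,7,8]
j→9 (nums[9]=7≤8), i→1 (nums[1]=8≥8); i<j, swap → [7,7,8,7,7,7,8,7,7,8,8]
j→8 (nums[8]=7≤8), i→2 (nums[2]=8≥8); i<j, swap → [7,7,7,7,7,7,8,7,8,8,8]
j→7 (nums[7]=7≤8), i→6 (nums[6]=8≥8); i<j, swap → [7,7,7,7,7,7,7,8,8,8,8]
j→6, i→7; i≥j, return j=6. nums = [7,7,7,7,7,7,7,8,8,8,8]

[7,7,7,7,7,7,7,8,8,8,8]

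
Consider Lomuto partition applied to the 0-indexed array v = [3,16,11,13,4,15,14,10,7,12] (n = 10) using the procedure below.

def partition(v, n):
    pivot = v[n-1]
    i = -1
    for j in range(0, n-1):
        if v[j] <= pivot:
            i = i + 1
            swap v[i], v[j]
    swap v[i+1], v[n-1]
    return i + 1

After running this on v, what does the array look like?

pivot = v[9] = 12; i = -1
j=0: v[0]=3 ≤ 12 → i=0, swap v[0],v[0] (no change) → [3,16,11,13,4,15,14,10,7,12]
j=1: v[1]=16 > 12 → no swap
j=2: v[2]=11 ≤ 12 → i=1, swap v[1],v[2] → [3,11,16,13,4,15,14,10,7,12]
j=3: v[3]=13 > 12 → no swap
j=4: v[4]=4 ≤ 12 → i=2, swap v[2],v[4] → [3,11,4,13,16,15,14,10,7,12]
j=5: v[5]=15 > 12 → no swap
j=6: v[6]=14 > 12 → no swap
j=7: v[7]=10 ≤ 12 → i=3, swap v[3],v[7] → [3,11,4,10,16,15,14,13,7,12]
j=8: v[8]=7 ≤ 12 → i=4, swap v[4],v[8] → [3,11,4,10,7,15,14,13,16,12]
final swap v[5],v[9] → [3,11,4,10,7,12,14,13,16,15]; return 5

[3,11,4,10,7,12,14,13,16,15]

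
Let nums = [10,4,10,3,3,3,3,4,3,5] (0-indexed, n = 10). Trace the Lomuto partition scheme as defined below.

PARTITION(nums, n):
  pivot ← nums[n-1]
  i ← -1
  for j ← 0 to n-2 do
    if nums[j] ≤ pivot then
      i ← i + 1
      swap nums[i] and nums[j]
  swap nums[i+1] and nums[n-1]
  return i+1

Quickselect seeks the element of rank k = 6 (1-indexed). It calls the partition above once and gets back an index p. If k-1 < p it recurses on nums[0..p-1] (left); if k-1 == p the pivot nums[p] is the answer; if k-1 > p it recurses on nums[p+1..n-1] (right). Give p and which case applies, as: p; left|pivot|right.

7; left

pivot=5, i=-1
j=0: 10>5, skip
j=1: 4≤5, i=0, swap(0,1) ⇒ [4,10,10,3,3,3,3,4,3,5]
j=2: 10>5, skip
j=3: 3≤5, i=1, swap(1,3) ⇒ [4,3,10,10,3,3,3,4,3,5]
j=4: 3≤5, i=2, swap(2,4) ⇒ [4,3,3,10,10,3,3,4,3,5]
j=5: 3≤5, i=3, swap(3,5) ⇒ [4,3,3,3,10,10,3,4,3,5]
j=6: 3≤5, i=4, swap(4,6) ⇒ [4,3,3,3,3,10,10,4,3,5]
j=7: 4≤5, i=5, swap(5,7) ⇒ [4,3,3,3,3,4,10,10,3,5]
j=8: 3≤5, i=6, swap(6,8) ⇒ [4,3,3,3,3,4,3,10,10,5]
swap(7,9) ⇒ [4,3,3,3,3,4,3,5,10,10]; return 7
p = 7; k-1 = 5 < 7 ⇒ left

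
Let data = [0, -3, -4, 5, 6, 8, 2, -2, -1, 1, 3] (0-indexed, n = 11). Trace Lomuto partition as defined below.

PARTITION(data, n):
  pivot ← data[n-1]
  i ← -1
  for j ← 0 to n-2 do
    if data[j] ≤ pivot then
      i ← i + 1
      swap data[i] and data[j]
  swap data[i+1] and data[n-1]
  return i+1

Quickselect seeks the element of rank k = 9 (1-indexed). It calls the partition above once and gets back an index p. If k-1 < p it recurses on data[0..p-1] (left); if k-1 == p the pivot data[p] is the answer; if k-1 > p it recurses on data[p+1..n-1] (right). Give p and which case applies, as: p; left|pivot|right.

7; right

pivot=3, i=-1
j=0: 0≤3, i=0, swap(0,0) ⇒ [0, -3, -4, 5, 6, 8, 2, -2, -1, 1, 3]
j=1: -3≤3, i=1, swap(1,1) ⇒ [0, -3, -4, 5, 6, 8, 2, -2, -1, 1, 3]
j=2: -4≤3, i=2, swap(2,2) ⇒ [0, -3, -4, 5, 6, 8, 2, -2, -1, 1, 3]
j=3: 5>3, skip
j=4: 6>3, skip
j=5: 8>3, skip
j=6: 2≤3, i=3, swap(3,6) ⇒ [0, -3, -4, 2, 6, 8, 5, -2, -1, 1, 3]
j=7: -2≤3, i=4, swap(4,7) ⇒ [0, -3, -4, 2, -2, 8, 5, 6, -1, 1, 3]
j=8: -1≤3, i=5, swap(5,8) ⇒ [0, -3, -4, 2, -2, -1, 5, 6, 8, 1, 3]
j=9: 1≤3, i=6, swap(6,9) ⇒ [0, -3, -4, 2, -2, -1, 1, 6, 8, 5, 3]
swap(7,10) ⇒ [0, -3, -4, 2, -2, -1, 1, 3, 8, 5, 6]; return 7
p = 7; k-1 = 8 > 7 ⇒ right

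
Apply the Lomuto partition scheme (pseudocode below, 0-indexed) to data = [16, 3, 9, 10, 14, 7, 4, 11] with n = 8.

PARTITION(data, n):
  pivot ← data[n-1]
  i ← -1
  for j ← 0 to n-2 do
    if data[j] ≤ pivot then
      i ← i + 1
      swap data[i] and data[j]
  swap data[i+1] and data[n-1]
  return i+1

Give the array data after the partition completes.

pivot = data[7] = 11; i = -1
j=0: data[0]=16 > 11 → no swap
j=1: data[1]=3 ≤ 11 → i=0, swap data[0],data[1] → [3, 16, 9, 10, 14, 7, 4, 11]
j=2: data[2]=9 ≤ 11 → i=1, swap data[1],data[2] → [3, 9, 16, 10, 14, 7, 4, 11]
j=3: data[3]=10 ≤ 11 → i=2, swap data[2],data[3] → [3, 9, 10, 16, 14, 7, 4, 11]
j=4: data[4]=14 > 11 → no swap
j=5: data[5]=7 ≤ 11 → i=3, swap data[3],data[5] → [3, 9, 10, 7, 14, 16, 4, 11]
j=6: data[6]=4 ≤ 11 → i=4, swap data[4],data[6] → [3, 9, 10, 7, 4, 16, 14, 11]
final swap data[5],data[7] → [3, 9, 10, 7, 4, 11, 14, 16]; return 5

[3, 9, 10, 7, 4, 11, 14, 16]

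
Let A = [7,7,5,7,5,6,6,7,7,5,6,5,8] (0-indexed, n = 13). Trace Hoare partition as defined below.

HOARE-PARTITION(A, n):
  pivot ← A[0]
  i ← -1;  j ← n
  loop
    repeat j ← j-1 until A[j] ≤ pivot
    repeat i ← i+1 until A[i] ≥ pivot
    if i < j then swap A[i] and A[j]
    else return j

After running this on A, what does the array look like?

pivot = A[0] = 7; i = -1, j = 13
j→11 (A[11]=5≤7), i→0 (A[0]=7≥7); i<j, swap → [5,7,5,7,5,6,6,7,7,5,6,7,8]
j→10 (A[10]=6≤7), i→1 (A[1]=7≥7); i<j, swap → [5,6,5,7,5,6,6,7,7,5,7,7,8]
j→9 (A[9]=5≤7), i→3 (A[3]=7≥7); i<j, swap → [5,6,5,5,5,6,6,7,7,7,7,7,8]
j→8 (A[8]=7≤7), i→7 (A[7]=7≥7); i<j, swap → [5,6,5,5,5,6,6,7,7,7,7,7,8]
j→7, i→8; i≥j, return j=7. A = [5,6,5,5,5,6,6,7,7,7,7,7,8]

[5,6,5,5,5,6,6,7,7,7,7,7,8]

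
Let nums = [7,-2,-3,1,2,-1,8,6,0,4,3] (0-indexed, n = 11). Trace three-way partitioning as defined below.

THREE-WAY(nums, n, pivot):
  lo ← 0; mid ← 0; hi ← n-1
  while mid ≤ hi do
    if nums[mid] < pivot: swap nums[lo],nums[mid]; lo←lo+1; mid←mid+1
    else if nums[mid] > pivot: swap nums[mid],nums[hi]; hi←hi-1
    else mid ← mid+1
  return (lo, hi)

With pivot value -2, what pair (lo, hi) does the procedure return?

lo=0 mid=0 hi=10
7>-2: swap(0,10), hi=9 ⇒ [3,-2,-3,1,2,-1,8,6,0,4,7]
3>-2: swap(0,9), hi=8 ⇒ [4,-2,-3,1,2,-1,8,6,0,3,7]
4>-2: swap(0,8), hi=7 ⇒ [0,-2,-3,1,2,-1,8,6,4,3,7]
0>-2: swap(0,7), hi=6 ⇒ [6,-2,-3,1,2,-1,8,0,4,3,7]
6>-2: swap(0,6), hi=5 ⇒ [8,-2,-3,1,2,-1,6,0,4,3,7]
8>-2: swap(0,5), hi=4 ⇒ [-1,-2,-3,1,2,8,6,0,4,3,7]
-1>-2: swap(0,4), hi=3 ⇒ [2,-2,-3,1,-1,8,6,0,4,3,7]
2>-2: swap(0,3), hi=2 ⇒ [1,-2,-3,2,-1,8,6,0,4,3,7]
1>-2: swap(0,2), hi=1 ⇒ [-3,-2,1,2,-1,8,6,0,4,3,7]
-3<-2: swap(0,0), lo=1 mid=1 ⇒ [-3,-2,1,2,-1,8,6,0,4,3,7]
-2=-2: mid=2
done. lo=1 hi=1; nums=[-3,-2,1,2,-1,8,6,0,4,3,7]

(1, 1)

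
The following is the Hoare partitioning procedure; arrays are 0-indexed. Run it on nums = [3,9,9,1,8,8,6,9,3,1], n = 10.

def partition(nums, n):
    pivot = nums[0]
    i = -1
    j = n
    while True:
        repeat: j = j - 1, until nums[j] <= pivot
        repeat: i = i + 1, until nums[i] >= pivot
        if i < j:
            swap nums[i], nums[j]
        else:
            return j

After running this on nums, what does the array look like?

[1,3,1,9,8,8,6,9,9,3]

pivot = nums[0] = 3; i = -1, j = 10
j→9 (nums[9]=1≤3), i→0 (nums[0]=3≥3); i<j, swap → [1,9,9,1,8,8,6,9,3,3]
j→8 (nums[8]=3≤3), i→1 (nums[1]=9≥3); i<j, swap → [1,3,9,1,8,8,6,9,9,3]
j→3 (nums[3]=1≤3), i→2 (nums[2]=9≥3); i<j, swap → [1,3,1,9,8,8,6,9,9,3]
j→2, i→3; i≥j, return j=2. nums = [1,3,1,9,8,8,6,9,9,3]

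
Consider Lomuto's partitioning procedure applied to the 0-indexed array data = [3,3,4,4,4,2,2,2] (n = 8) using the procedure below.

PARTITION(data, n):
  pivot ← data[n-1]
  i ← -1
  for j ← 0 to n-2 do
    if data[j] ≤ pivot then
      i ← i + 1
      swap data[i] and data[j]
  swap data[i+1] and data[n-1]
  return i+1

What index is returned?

pivot = data[7] = 2; i = -1
j=0: data[0]=3 > 2 → no swap
j=1: data[1]=3 > 2 → no swap
j=2: data[2]=4 > 2 → no swap
j=3: data[3]=4 > 2 → no swap
j=4: data[4]=4 > 2 → no swap
j=5: data[5]=2 ≤ 2 → i=0, swap data[0],data[5] → [2,3,4,4,4,3,2,2]
j=6: data[6]=2 ≤ 2 → i=1, swap data[1],data[6] → [2,2,4,4,4,3,3,2]
final swap data[2],data[7] → [2,2,2,4,4,3,3,4]; return 2

2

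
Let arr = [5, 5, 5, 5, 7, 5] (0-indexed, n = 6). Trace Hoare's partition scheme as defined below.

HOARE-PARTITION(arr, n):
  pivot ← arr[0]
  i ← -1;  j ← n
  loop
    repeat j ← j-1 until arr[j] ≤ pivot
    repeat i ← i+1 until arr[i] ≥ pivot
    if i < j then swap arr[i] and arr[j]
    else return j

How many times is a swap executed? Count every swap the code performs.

2

pivot = arr[0] = 5; i = -1, j = 6
j→5 (arr[5]=5≤5), i→0 (arr[0]=5≥5); i<j, swap → [5, 5, 5, 5, 7, 5]
j→3 (arr[3]=5≤5), i→1 (arr[1]=5≥5); i<j, swap → [5, 5, 5, 5, 7, 5]
j→2, i→2; i≥j, return j=2. arr = [5, 5, 5, 5, 7, 5]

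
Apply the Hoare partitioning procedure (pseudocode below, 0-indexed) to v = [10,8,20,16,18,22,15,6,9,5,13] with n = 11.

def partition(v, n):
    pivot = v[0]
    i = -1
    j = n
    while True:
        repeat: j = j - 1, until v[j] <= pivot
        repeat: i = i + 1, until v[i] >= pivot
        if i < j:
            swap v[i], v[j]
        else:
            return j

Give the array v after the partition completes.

[5,8,9,6,18,22,15,16,20,10,13]

pivot=10
j stops at 9 (5), i stops at 0 (10); swap ⇒ [5,8,20,16,18,22,15,6,9,10,13]
j stops at 8 (9), i stops at 2 (20); swap ⇒ [5,8,9,16,18,22,15,6,20,10,13]
j stops at 7 (6), i stops at 3 (16); swap ⇒ [5,8,9,6,18,22,15,16,20,10,13]
j stops at 3, i stops at 4; i≥j ⇒ return 3. v=[5,8,9,6,18,22,15,16,20,10,13]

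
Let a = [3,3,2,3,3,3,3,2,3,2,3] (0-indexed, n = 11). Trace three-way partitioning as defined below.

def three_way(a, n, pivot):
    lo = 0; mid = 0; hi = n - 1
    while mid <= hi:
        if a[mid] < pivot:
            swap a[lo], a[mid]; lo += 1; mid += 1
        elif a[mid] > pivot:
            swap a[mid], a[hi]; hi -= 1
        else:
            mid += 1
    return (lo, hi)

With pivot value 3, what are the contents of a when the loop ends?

[2,2,2,3,3,3,3,3,3,3,3]

lo=0 mid=0 hi=10
3=3: mid=1
3=3: mid=2
2<3: swap(0,2), lo=1 mid=3 ⇒ [2,3,3,3,3,3,3,2,3,2,3]
3=3: mid=4
3=3: mid=5
3=3: mid=6
3=3: mid=7
2<3: swap(1,7), lo=2 mid=8 ⇒ [2,2,3,3,3,3,3,3,3,2,3]
3=3: mid=9
2<3: swap(2,9), lo=3 mid=10 ⇒ [2,2,2,3,3,3,3,3,3,3,3]
3=3: mid=11
done. lo=3 hi=10; a=[2,2,2,3,3,3,3,3,3,3,3]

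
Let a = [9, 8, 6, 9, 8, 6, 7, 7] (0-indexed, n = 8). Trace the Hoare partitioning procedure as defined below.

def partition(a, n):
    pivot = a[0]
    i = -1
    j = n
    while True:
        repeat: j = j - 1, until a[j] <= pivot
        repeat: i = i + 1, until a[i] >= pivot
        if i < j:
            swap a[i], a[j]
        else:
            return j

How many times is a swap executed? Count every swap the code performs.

2

pivot = a[0] = 9; i = -1, j = 8
j→7 (a[7]=7≤9), i→0 (a[0]=9≥9); i<j, swap → [7, 8, 6, 9, 8, 6, 7, 9]
j→6 (a[6]=7≤9), i→3 (a[3]=9≥9); i<j, swap → [7, 8, 6, 7, 8, 6, 9, 9]
j→5, i→6; i≥j, return j=5. a = [7, 8, 6, 7, 8, 6, 9, 9]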